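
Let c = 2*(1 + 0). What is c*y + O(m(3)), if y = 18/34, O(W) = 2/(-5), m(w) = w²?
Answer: 56/85 ≈ 0.65882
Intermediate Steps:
O(W) = -⅖ (O(W) = 2*(-⅕) = -⅖)
c = 2 (c = 2*1 = 2)
y = 9/17 (y = 18*(1/34) = 9/17 ≈ 0.52941)
c*y + O(m(3)) = 2*(9/17) - ⅖ = 18/17 - ⅖ = 56/85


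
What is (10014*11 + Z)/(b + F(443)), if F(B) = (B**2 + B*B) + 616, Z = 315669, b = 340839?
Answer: 141941/244651 ≈ 0.58018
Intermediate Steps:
F(B) = 616 + 2*B**2 (F(B) = (B**2 + B**2) + 616 = 2*B**2 + 616 = 616 + 2*B**2)
(10014*11 + Z)/(b + F(443)) = (10014*11 + 315669)/(340839 + (616 + 2*443**2)) = (110154 + 315669)/(340839 + (616 + 2*196249)) = 425823/(340839 + (616 + 392498)) = 425823/(340839 + 393114) = 425823/733953 = 425823*(1/733953) = 141941/244651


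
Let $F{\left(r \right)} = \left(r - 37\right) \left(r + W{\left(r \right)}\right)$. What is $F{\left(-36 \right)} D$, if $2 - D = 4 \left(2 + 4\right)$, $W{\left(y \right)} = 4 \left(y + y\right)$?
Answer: $-520344$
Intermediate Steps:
$W{\left(y \right)} = 8 y$ ($W{\left(y \right)} = 4 \cdot 2 y = 8 y$)
$F{\left(r \right)} = 9 r \left(-37 + r\right)$ ($F{\left(r \right)} = \left(r - 37\right) \left(r + 8 r\right) = \left(-37 + r\right) 9 r = 9 r \left(-37 + r\right)$)
$D = -22$ ($D = 2 - 4 \left(2 + 4\right) = 2 - 4 \cdot 6 = 2 - 24 = -22$)
$F{\left(-36 \right)} D = 9 \left(-36\right) \left(-37 - 36\right) \left(-22\right) = 9 \left(-36\right) \left(-73\right) \left(-22\right) = 23652 \left(-22\right) = -520344$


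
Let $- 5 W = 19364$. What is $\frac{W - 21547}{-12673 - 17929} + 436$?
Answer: $\frac{66839459}{153010} \approx 436.83$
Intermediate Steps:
$W = - \frac{19364}{5}$ ($W = \left(- \frac{1}{5}\right) 19364 = - \frac{19364}{5} \approx -3872.8$)
$\frac{W - 21547}{-12673 - 17929} + 436 = \frac{- \frac{19364}{5} - 21547}{-12673 - 17929} + 436 = - \frac{127099}{5 \left(-30602\right)} + 436 = \left(- \frac{127099}{5}\right) \left(- \frac{1}{30602}\right) + 436 = \frac{127099}{153010} + 436 = \frac{66839459}{153010}$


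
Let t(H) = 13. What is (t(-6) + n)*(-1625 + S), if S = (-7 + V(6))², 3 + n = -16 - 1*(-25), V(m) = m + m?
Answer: -30400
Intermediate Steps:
V(m) = 2*m
n = 6 (n = -3 + (-16 - 1*(-25)) = -3 + (-16 + 25) = -3 + 9 = 6)
S = 25 (S = (-7 + 2*6)² = (-7 + 12)² = 5² = 25)
(t(-6) + n)*(-1625 + S) = (13 + 6)*(-1625 + 25) = 19*(-1600) = -30400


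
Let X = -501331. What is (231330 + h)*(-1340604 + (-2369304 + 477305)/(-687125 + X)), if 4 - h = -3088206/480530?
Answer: -17711491752887399782105/57108876168 ≈ -3.1014e+11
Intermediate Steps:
h = 2505163/240265 (h = 4 - (-3088206)/480530 = 4 - 1*(-1544103/240265) = 4 + 1544103/240265 = 2505163/240265 ≈ 10.427)
(231330 + h)*(-1340604 + (-2369304 + 477305)/(-687125 + X)) = (231330 + 2505163/240265)*(-1340604 + (-2369304 + 477305)/(-687125 - 501331)) = 55583007613*(-1340604 - 1891999/(-1188456))/240265 = 55583007613*(-1340604 - 1891999*(-1/1188456))/240265 = 55583007613*(-1340604 + 1891999/1188456)/240265 = (55583007613/240265)*(-1593246975425/1188456) = -17711491752887399782105/57108876168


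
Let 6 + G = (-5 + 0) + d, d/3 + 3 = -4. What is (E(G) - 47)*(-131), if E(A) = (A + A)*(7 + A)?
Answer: -203443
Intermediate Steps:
d = -21 (d = -9 + 3*(-4) = -9 - 12 = -21)
G = -32 (G = -6 + ((-5 + 0) - 21) = -6 + (-5 - 21) = -6 - 26 = -32)
E(A) = 2*A*(7 + A) (E(A) = (2*A)*(7 + A) = 2*A*(7 + A))
(E(G) - 47)*(-131) = (2*(-32)*(7 - 32) - 47)*(-131) = (2*(-32)*(-25) - 47)*(-131) = (1600 - 47)*(-131) = 1553*(-131) = -203443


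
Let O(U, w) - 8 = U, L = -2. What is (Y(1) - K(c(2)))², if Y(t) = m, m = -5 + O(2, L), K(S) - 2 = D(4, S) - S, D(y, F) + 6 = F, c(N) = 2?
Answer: 81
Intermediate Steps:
O(U, w) = 8 + U
D(y, F) = -6 + F
K(S) = -4 (K(S) = 2 + ((-6 + S) - S) = 2 - 6 = -4)
m = 5 (m = -5 + (8 + 2) = -5 + 10 = 5)
Y(t) = 5
(Y(1) - K(c(2)))² = (5 - 1*(-4))² = (5 + 4)² = 9² = 81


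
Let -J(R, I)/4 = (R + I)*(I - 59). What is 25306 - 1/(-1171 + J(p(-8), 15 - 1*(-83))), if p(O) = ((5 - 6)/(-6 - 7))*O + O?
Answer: 382500191/15115 ≈ 25306.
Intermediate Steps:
p(O) = 14*O/13 (p(O) = (-1/(-13))*O + O = (-1*(-1/13))*O + O = O/13 + O = 14*O/13)
J(R, I) = -4*(-59 + I)*(I + R) (J(R, I) = -4*(R + I)*(I - 59) = -4*(I + R)*(-59 + I) = -4*(-59 + I)*(I + R))
25306 - 1/(-1171 + J(p(-8), 15 - 1*(-83))) = 25306 - 1/(-1171 + (-4*(15 - 1*(-83))**2 + 236*(15 - 1*(-83)) + 236*((14/13)*(-8)) - 4*(15 - 1*(-83))*(14/13)*(-8))) = 25306 - 1/(-1171 + (-4*(15 + 83)**2 + 236*(15 + 83) + 236*(-112/13) - 4*(15 + 83)*(-112/13))) = 25306 - 1/(-1171 + (-4*98**2 + 236*98 - 26432/13 - 4*98*(-112/13))) = 25306 - 1/(-1171 + (-4*9604 + 23128 - 26432/13 + 43904/13)) = 25306 - 1/(-1171 + (-38416 + 23128 - 26432/13 + 43904/13)) = 25306 - 1/(-1171 - 13944) = 25306 - 1/(-15115) = 25306 - 1*(-1/15115) = 25306 + 1/15115 = 382500191/15115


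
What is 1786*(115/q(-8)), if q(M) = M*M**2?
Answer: -102695/256 ≈ -401.15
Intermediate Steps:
q(M) = M**3
1786*(115/q(-8)) = 1786*(115/((-8)**3)) = 1786*(115/(-512)) = 1786*(115*(-1/512)) = 1786*(-115/512) = -102695/256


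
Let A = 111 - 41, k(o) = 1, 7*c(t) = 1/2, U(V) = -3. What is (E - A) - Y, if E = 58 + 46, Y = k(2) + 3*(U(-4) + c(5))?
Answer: 585/14 ≈ 41.786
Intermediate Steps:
c(t) = 1/14 (c(t) = (⅐)/2 = (⅐)*(½) = 1/14)
A = 70
Y = -109/14 (Y = 1 + 3*(-3 + 1/14) = 1 + 3*(-41/14) = 1 - 123/14 = -109/14 ≈ -7.7857)
E = 104
(E - A) - Y = (104 - 1*70) - 1*(-109/14) = (104 - 70) + 109/14 = 34 + 109/14 = 585/14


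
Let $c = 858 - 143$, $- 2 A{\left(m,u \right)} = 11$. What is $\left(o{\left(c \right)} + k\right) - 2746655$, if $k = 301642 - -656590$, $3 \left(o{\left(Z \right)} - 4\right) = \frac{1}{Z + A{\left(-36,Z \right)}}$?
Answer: $- \frac{7613299681}{4257} \approx -1.7884 \cdot 10^{6}$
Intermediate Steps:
$A{\left(m,u \right)} = - \frac{11}{2}$ ($A{\left(m,u \right)} = \left(- \frac{1}{2}\right) 11 = - \frac{11}{2}$)
$c = 715$ ($c = 858 - 143 = 715$)
$o{\left(Z \right)} = 4 + \frac{1}{3 \left(- \frac{11}{2} + Z\right)}$ ($o{\left(Z \right)} = 4 + \frac{1}{3 \left(Z - \frac{11}{2}\right)} = 4 + \frac{1}{3 \left(- \frac{11}{2} + Z\right)}$)
$k = 958232$ ($k = 301642 + 656590 = 958232$)
$\left(o{\left(c \right)} + k\right) - 2746655 = \left(\frac{2 \left(-65 + 12 \cdot 715\right)}{3 \left(-11 + 2 \cdot 715\right)} + 958232\right) - 2746655 = \left(\frac{2 \left(-65 + 8580\right)}{3 \left(-11 + 1430\right)} + 958232\right) - 2746655 = \left(\frac{2}{3} \cdot \frac{1}{1419} \cdot 8515 + 958232\right) - 2746655 = \left(\frac{17030}{4257} + 958232\right) - 2746655 = \frac{4079210654}{4257} - 2746655 = - \frac{7613299681}{4257}$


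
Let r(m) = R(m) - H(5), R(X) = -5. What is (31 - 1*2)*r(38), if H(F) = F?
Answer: -290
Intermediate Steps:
r(m) = -10 (r(m) = -5 - 1*5 = -5 - 5 = -10)
(31 - 1*2)*r(38) = (31 - 1*2)*(-10) = (31 - 2)*(-10) = 29*(-10) = -290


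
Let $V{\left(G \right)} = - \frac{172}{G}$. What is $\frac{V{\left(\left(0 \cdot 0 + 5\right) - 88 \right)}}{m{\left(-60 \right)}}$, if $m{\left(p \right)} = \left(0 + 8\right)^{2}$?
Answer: $\frac{43}{1328} \approx 0.03238$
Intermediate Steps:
$m{\left(p \right)} = 64$ ($m{\left(p \right)} = 8^{2} = 64$)
$\frac{V{\left(\left(0 \cdot 0 + 5\right) - 88 \right)}}{m{\left(-60 \right)}} = \frac{\left(-172\right) \frac{1}{\left(0 \cdot 0 + 5\right) - 88}}{64} = - \frac{172}{\left(0 + 5\right) - 88} \cdot \frac{1}{64} = - \frac{172}{5 - 88} \cdot \frac{1}{64} = - \frac{172}{-83} \cdot \frac{1}{64} = \left(-172\right) \left(- \frac{1}{83}\right) \frac{1}{64} = \frac{172}{83} \cdot \frac{1}{64} = \frac{43}{1328}$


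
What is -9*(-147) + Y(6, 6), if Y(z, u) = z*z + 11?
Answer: 1370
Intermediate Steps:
Y(z, u) = 11 + z**2 (Y(z, u) = z**2 + 11 = 11 + z**2)
-9*(-147) + Y(6, 6) = -9*(-147) + (11 + 6**2) = 1323 + (11 + 36) = 1323 + 47 = 1370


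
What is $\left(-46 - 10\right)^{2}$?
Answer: $3136$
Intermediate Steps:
$\left(-46 - 10\right)^{2} = \left(-56\right)^{2} = 3136$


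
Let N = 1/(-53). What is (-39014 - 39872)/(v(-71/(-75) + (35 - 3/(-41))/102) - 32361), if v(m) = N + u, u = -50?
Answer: 2090479/858892 ≈ 2.4339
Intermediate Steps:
N = -1/53 ≈ -0.018868
v(m) = -2651/53 (v(m) = -1/53 - 50 = -2651/53)
(-39014 - 39872)/(v(-71/(-75) + (35 - 3/(-41))/102) - 32361) = (-39014 - 39872)/(-2651/53 - 32361) = -78886/(-1717784/53) = -78886*(-53/1717784) = 2090479/858892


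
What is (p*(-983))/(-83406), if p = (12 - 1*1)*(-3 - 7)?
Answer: -54065/41703 ≈ -1.2964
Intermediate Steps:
p = -110 (p = (12 - 1)*(-10) = 11*(-10) = -110)
(p*(-983))/(-83406) = -110*(-983)/(-83406) = 108130*(-1/83406) = -54065/41703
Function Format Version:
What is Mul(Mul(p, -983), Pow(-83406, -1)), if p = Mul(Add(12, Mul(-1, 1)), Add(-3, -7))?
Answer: Rational(-54065, 41703) ≈ -1.2964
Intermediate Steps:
p = -110 (p = Mul(Add(12, -1), -10) = Mul(11, -10) = -110)
Mul(Mul(p, -983), Pow(-83406, -1)) = Mul(Mul(-110, -983), Pow(-83406, -1)) = Mul(108130, Rational(-1, 83406)) = Rational(-54065, 41703)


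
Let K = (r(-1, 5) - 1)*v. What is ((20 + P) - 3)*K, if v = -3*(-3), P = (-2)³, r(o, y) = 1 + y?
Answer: 405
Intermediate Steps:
P = -8
v = 9
K = 45 (K = ((1 + 5) - 1)*9 = (6 - 1)*9 = 5*9 = 45)
((20 + P) - 3)*K = ((20 - 8) - 3)*45 = (12 - 3)*45 = 9*45 = 405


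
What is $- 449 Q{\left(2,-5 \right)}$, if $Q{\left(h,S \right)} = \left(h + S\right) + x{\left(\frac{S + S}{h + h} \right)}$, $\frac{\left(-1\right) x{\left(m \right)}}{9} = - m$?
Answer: $\frac{22899}{2} \approx 11450.0$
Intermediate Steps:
$x{\left(m \right)} = 9 m$ ($x{\left(m \right)} = - 9 \left(- m\right) = 9 m$)
$Q{\left(h,S \right)} = S + h + \frac{9 S}{h}$ ($Q{\left(h,S \right)} = \left(h + S\right) + 9 \frac{S + S}{h + h} = \left(S + h\right) + 9 \frac{2 S}{2 h} = \left(S + h\right) + 9 \cdot 2 S \frac{1}{2 h} = \left(S + h\right) + 9 \frac{S}{h} = \left(S + h\right) + \frac{9 S}{h} = S + h + \frac{9 S}{h}$)
$- 449 Q{\left(2,-5 \right)} = - 449 \left(-5 + 2 + 9 \left(-5\right) \frac{1}{2}\right) = - 449 \left(-5 + 2 - \frac{45}{2}\right) = \left(-449\right) \left(- \frac{51}{2}\right) = \frac{22899}{2}$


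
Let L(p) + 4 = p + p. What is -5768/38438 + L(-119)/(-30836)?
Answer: -42140013/296318542 ≈ -0.14221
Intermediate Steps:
L(p) = -4 + 2*p (L(p) = -4 + (p + p) = -4 + 2*p)
-5768/38438 + L(-119)/(-30836) = -5768/38438 + (-4 + 2*(-119))/(-30836) = -5768*1/38438 + (-4 - 238)*(-1/30836) = -2884/19219 - 242*(-1/30836) = -2884/19219 + 121/15418 = -42140013/296318542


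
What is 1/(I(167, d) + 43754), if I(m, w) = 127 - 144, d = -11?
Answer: 1/43737 ≈ 2.2864e-5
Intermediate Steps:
I(m, w) = -17
1/(I(167, d) + 43754) = 1/(-17 + 43754) = 1/43737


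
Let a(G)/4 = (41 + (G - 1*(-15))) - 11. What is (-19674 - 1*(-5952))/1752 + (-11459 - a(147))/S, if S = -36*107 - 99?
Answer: -5465653/1153692 ≈ -4.7375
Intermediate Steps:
a(G) = 180 + 4*G (a(G) = 4*((41 + (G - 1*(-15))) - 11) = 4*((41 + (G + 15)) - 11) = 4*((41 + (15 + G)) - 11) = 4*((56 + G) - 11) = 4*(45 + G) = 180 + 4*G)
S = -3951 (S = -3852 - 99 = -3951)
(-19674 - 1*(-5952))/1752 + (-11459 - a(147))/S = (-19674 - 1*(-5952))/1752 + (-11459 - (180 + 4*147))/(-3951) = (-19674 + 5952)*(1/1752) + (-11459 - (180 + 588))*(-1/3951) = -13722*1/1752 + (-11459 - 1*768)*(-1/3951) = -2287/292 + (-11459 - 768)*(-1/3951) = -2287/292 - 12227*(-1/3951) = -2287/292 + 12227/3951 = -5465653/1153692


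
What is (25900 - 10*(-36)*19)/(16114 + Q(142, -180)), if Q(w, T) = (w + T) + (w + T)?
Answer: 16370/8019 ≈ 2.0414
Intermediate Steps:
Q(w, T) = 2*T + 2*w (Q(w, T) = (T + w) + (T + w) = 2*T + 2*w)
(25900 - 10*(-36)*19)/(16114 + Q(142, -180)) = (25900 - 10*(-36)*19)/(16114 + (2*(-180) + 2*142)) = (25900 + 360*19)/(16114 + (-360 + 284)) = (25900 + 6840)/(16114 - 76) = 32740/16038 = 32740*(1/16038) = 16370/8019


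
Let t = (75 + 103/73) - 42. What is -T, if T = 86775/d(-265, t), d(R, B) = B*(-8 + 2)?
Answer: 2111525/5024 ≈ 420.29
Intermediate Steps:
t = 2512/73 (t = (75 + 103*(1/73)) - 42 = (75 + 103/73) - 42 = 5578/73 - 42 = 2512/73 ≈ 34.411)
d(R, B) = -6*B (d(R, B) = B*(-6) = -6*B)
T = -2111525/5024 (T = 86775/((-6*2512/73)) = 86775/(-15072/73) = 86775*(-73/15072) = -2111525/5024 ≈ -420.29)
-T = -1*(-2111525/5024) = 2111525/5024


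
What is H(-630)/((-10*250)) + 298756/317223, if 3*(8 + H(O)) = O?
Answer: 408022307/396528750 ≈ 1.0290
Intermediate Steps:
H(O) = -8 + O/3
H(-630)/((-10*250)) + 298756/317223 = (-8 + (⅓)*(-630))/((-10*250)) + 298756/317223 = (-8 - 210)/(-2500) + 298756*(1/317223) = -218*(-1/2500) + 298756/317223 = 109/1250 + 298756/317223 = 408022307/396528750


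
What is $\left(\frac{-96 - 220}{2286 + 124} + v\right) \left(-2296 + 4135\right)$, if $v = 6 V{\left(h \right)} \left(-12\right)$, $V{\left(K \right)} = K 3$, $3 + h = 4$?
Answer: $- \frac{478945482}{1205} \approx -3.9747 \cdot 10^{5}$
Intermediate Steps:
$h = 1$ ($h = -3 + 4 = 1$)
$V{\left(K \right)} = 3 K$
$v = -216$ ($v = 6 \cdot 3 \cdot 1 \left(-12\right) = 6 \cdot 3 \left(-12\right) = 18 \left(-12\right) = -216$)
$\left(\frac{-96 - 220}{2286 + 124} + v\right) \left(-2296 + 4135\right) = \left(\frac{-96 - 220}{2286 + 124} - 216\right) \left(-2296 + 4135\right) = \left(- \frac{316}{2410} - 216\right) 1839 = \left(\left(-316\right) \frac{1}{2410} - 216\right) 1839 = \left(- \frac{158}{1205} - 216\right) 1839 = \left(- \frac{260438}{1205}\right) 1839 = - \frac{478945482}{1205}$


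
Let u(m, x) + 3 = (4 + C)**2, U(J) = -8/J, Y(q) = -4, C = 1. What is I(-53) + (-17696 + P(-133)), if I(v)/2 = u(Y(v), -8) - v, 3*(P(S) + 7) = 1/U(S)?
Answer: -421139/24 ≈ -17547.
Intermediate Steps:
P(S) = -7 - S/24 (P(S) = -7 + 1/(3*((-8/S))) = -7 + (-S/8)/3 = -7 - S/24)
u(m, x) = 22 (u(m, x) = -3 + (4 + 1)**2 = -3 + 5**2 = -3 + 25 = 22)
I(v) = 44 - 2*v (I(v) = 2*(22 - v) = 44 - 2*v)
I(-53) + (-17696 + P(-133)) = (44 - 2*(-53)) + (-17696 + (-7 - 1/24*(-133))) = (44 + 106) + (-17696 + (-7 + 133/24)) = 150 + (-17696 - 35/24) = 150 - 424739/24 = -421139/24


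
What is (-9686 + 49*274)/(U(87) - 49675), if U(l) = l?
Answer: -85/1127 ≈ -0.075421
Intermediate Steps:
(-9686 + 49*274)/(U(87) - 49675) = (-9686 + 49*274)/(87 - 49675) = (-9686 + 13426)/(-49588) = 3740*(-1/49588) = -85/1127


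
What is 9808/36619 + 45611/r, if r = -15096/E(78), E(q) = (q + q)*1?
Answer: -1276508309/2709806 ≈ -471.07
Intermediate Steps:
E(q) = 2*q (E(q) = (2*q)*1 = 2*q)
r = -1258/13 (r = -15096/(2*78) = -15096/156 = -15096*1/156 = -1258/13 ≈ -96.769)
9808/36619 + 45611/r = 9808/36619 + 45611/(-1258/13) = 9808*(1/36619) + 45611*(-13/1258) = 9808/36619 - 34879/74 = -1276508309/2709806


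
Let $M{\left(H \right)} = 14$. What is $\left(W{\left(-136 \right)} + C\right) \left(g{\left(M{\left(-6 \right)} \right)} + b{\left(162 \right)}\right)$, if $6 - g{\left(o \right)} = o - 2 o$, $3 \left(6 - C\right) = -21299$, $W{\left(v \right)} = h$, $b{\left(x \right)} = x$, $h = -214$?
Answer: $\frac{3762850}{3} \approx 1.2543 \cdot 10^{6}$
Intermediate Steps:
$W{\left(v \right)} = -214$
$C = \frac{21317}{3}$ ($C = 6 - - \frac{21299}{3} = 6 + \frac{21299}{3} = \frac{21317}{3} \approx 7105.7$)
$g{\left(o \right)} = 6 + o$ ($g{\left(o \right)} = 6 - \left(o - 2 o\right) = 6 - - o = 6 + o$)
$\left(W{\left(-136 \right)} + C\right) \left(g{\left(M{\left(-6 \right)} \right)} + b{\left(162 \right)}\right) = \left(-214 + \frac{21317}{3}\right) \left(\left(6 + 14\right) + 162\right) = \frac{20675 \left(20 + 162\right)}{3} = \frac{20675}{3} \cdot 182 = \frac{3762850}{3}$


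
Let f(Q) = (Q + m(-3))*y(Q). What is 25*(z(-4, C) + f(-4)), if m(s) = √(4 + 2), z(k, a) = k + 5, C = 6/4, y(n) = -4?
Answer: 425 - 100*√6 ≈ 180.05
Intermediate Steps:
C = 3/2 (C = 6*(¼) = 3/2 ≈ 1.5000)
z(k, a) = 5 + k
m(s) = √6
f(Q) = -4*Q - 4*√6 (f(Q) = (Q + √6)*(-4) = -4*Q - 4*√6)
25*(z(-4, C) + f(-4)) = 25*((5 - 4) + (-4*(-4) - 4*√6)) = 25*(1 + (16 - 4*√6)) = 25*(17 - 4*√6) = 425 - 100*√6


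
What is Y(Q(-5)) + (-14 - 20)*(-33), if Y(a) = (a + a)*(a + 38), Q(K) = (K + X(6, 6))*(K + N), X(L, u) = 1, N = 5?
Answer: 1122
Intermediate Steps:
Q(K) = (1 + K)*(5 + K) (Q(K) = (K + 1)*(K + 5) = (1 + K)*(5 + K))
Y(a) = 2*a*(38 + a) (Y(a) = (2*a)*(38 + a) = 2*a*(38 + a))
Y(Q(-5)) + (-14 - 20)*(-33) = 2*(5 + (-5)² + 6*(-5))*(38 + (5 + (-5)² + 6*(-5))) + (-14 - 20)*(-33) = 2*(5 + 25 - 30)*(38 + (5 + 25 - 30)) - 34*(-33) = 2*0*(38 + 0) + 1122 = 2*0*38 + 1122 = 0 + 1122 = 1122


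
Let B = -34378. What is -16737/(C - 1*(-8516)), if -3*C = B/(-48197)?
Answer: -2420019567/1231302578 ≈ -1.9654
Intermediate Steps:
C = -34378/144591 (C = -(-34378)/(3*(-48197)) = -(-34378)*(-1)/(3*48197) = -1/3*34378/48197 = -34378/144591 ≈ -0.23776)
-16737/(C - 1*(-8516)) = -16737/(-34378/144591 - 1*(-8516)) = -16737/(-34378/144591 + 8516) = -16737/1231302578/144591 = -16737*144591/1231302578 = -2420019567/1231302578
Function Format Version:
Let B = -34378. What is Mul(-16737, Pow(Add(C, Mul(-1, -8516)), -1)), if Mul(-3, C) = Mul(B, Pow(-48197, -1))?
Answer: Rational(-2420019567, 1231302578) ≈ -1.9654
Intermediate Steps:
C = Rational(-34378, 144591) (C = Mul(Rational(-1, 3), Mul(-34378, Pow(-48197, -1))) = Mul(Rational(-1, 3), Mul(-34378, Rational(-1, 48197))) = Mul(Rational(-1, 3), Rational(34378, 48197)) = Rational(-34378, 144591) ≈ -0.23776)
Mul(-16737, Pow(Add(C, Mul(-1, -8516)), -1)) = Mul(-16737, Pow(Add(Rational(-34378, 144591), Mul(-1, -8516)), -1)) = Mul(-16737, Pow(Add(Rational(-34378, 144591), 8516), -1)) = Mul(-16737, Pow(Rational(1231302578, 144591), -1)) = Mul(-16737, Rational(144591, 1231302578)) = Rational(-2420019567, 1231302578)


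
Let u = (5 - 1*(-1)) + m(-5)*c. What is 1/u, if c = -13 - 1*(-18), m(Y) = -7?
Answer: -1/29 ≈ -0.034483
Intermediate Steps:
c = 5 (c = -13 + 18 = 5)
u = -29 (u = (5 - 1*(-1)) - 7*5 = (5 + 1) - 35 = 6 - 35 = -29)
1/u = 1/(-29) = -1/29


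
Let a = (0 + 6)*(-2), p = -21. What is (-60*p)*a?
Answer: -15120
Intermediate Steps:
a = -12 (a = 6*(-2) = -12)
(-60*p)*a = -60*(-21)*(-12) = 1260*(-12) = -15120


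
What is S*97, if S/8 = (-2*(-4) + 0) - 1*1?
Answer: 5432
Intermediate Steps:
S = 56 (S = 8*((-2*(-4) + 0) - 1*1) = 8*((8 + 0) - 1) = 8*(8 - 1) = 8*7 = 56)
S*97 = 56*97 = 5432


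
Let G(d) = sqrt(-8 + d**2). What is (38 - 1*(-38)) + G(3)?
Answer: 77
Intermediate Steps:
(38 - 1*(-38)) + G(3) = (38 - 1*(-38)) + sqrt(-8 + 3**2) = (38 + 38) + sqrt(-8 + 9) = 76 + sqrt(1) = 76 + 1 = 77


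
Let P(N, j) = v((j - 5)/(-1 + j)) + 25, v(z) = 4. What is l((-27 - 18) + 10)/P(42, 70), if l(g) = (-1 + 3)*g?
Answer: -70/29 ≈ -2.4138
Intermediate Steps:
l(g) = 2*g
P(N, j) = 29 (P(N, j) = 4 + 25 = 29)
l((-27 - 18) + 10)/P(42, 70) = (2*((-27 - 18) + 10))/29 = (2*(-45 + 10))*(1/29) = (2*(-35))*(1/29) = -70*1/29 = -70/29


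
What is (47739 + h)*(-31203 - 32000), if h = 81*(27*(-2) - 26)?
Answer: -2607692577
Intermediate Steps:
h = -6480 (h = 81*(-54 - 26) = 81*(-80) = -6480)
(47739 + h)*(-31203 - 32000) = (47739 - 6480)*(-31203 - 32000) = 41259*(-63203) = -2607692577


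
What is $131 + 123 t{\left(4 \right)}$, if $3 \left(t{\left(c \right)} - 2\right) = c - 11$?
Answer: $90$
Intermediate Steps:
$t{\left(c \right)} = - \frac{5}{3} + \frac{c}{3}$ ($t{\left(c \right)} = 2 + \frac{c - 11}{3} = 2 + \frac{-11 + c}{3} = 2 + \left(- \frac{11}{3} + \frac{c}{3}\right) = - \frac{5}{3} + \frac{c}{3}$)
$131 + 123 t{\left(4 \right)} = 131 + 123 \left(- \frac{5}{3} + \frac{1}{3} \cdot 4\right) = 131 + 123 \left(- \frac{5}{3} + \frac{4}{3}\right) = 131 + 123 \left(- \frac{1}{3}\right) = 131 - 41 = 90$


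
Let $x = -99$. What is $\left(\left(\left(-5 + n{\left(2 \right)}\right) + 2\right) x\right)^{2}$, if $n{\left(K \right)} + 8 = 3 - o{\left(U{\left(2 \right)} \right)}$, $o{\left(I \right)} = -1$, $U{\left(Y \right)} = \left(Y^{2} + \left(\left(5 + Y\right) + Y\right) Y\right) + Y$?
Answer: $480249$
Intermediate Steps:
$U{\left(Y \right)} = Y + Y^{2} + Y \left(5 + 2 Y\right)$ ($U{\left(Y \right)} = \left(Y^{2} + \left(5 + 2 Y\right) Y\right) + Y = \left(Y^{2} + Y \left(5 + 2 Y\right)\right) + Y = Y + Y^{2} + Y \left(5 + 2 Y\right)$)
$n{\left(K \right)} = -4$ ($n{\left(K \right)} = -8 + \left(3 - -1\right) = -8 + \left(3 + 1\right) = -8 + 4 = -4$)
$\left(\left(\left(-5 + n{\left(2 \right)}\right) + 2\right) x\right)^{2} = \left(\left(\left(-5 - 4\right) + 2\right) \left(-99\right)\right)^{2} = \left(\left(-9 + 2\right) \left(-99\right)\right)^{2} = \left(\left(-7\right) \left(-99\right)\right)^{2} = 693^{2} = 480249$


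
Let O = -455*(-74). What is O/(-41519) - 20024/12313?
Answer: -1245955166/511223447 ≈ -2.4372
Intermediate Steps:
O = 33670
O/(-41519) - 20024/12313 = 33670/(-41519) - 20024/12313 = 33670*(-1/41519) - 20024*1/12313 = -33670/41519 - 20024/12313 = -1245955166/511223447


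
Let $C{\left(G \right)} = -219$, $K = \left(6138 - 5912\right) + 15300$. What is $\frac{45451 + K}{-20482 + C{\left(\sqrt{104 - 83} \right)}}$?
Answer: $- \frac{60977}{20701} \approx -2.9456$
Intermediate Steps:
$K = 15526$ ($K = 226 + 15300 = 15526$)
$\frac{45451 + K}{-20482 + C{\left(\sqrt{104 - 83} \right)}} = \frac{45451 + 15526}{-20482 - 219} = \frac{60977}{-20701} = 60977 \left(- \frac{1}{20701}\right) = - \frac{60977}{20701}$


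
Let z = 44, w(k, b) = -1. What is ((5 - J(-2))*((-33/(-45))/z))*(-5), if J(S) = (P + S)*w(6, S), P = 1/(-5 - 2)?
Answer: -5/21 ≈ -0.23810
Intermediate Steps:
P = -⅐ (P = 1/(-7) = -⅐ ≈ -0.14286)
J(S) = ⅐ - S (J(S) = (-⅐ + S)*(-1) = ⅐ - S)
((5 - J(-2))*((-33/(-45))/z))*(-5) = ((5 - (⅐ - 1*(-2)))*(-33/(-45)/44))*(-5) = ((5 - (⅐ + 2))*(-33*(-1/45)*(1/44)))*(-5) = ((5 - 1*15/7)*((11/15)*(1/44)))*(-5) = ((5 - 15/7)*(1/60))*(-5) = ((20/7)*(1/60))*(-5) = (1/21)*(-5) = -5/21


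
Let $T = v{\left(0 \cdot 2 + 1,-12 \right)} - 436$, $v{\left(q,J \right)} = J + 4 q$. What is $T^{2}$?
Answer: $197136$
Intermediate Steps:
$T = -444$ ($T = \left(-12 + 4 \left(0 \cdot 2 + 1\right)\right) - 436 = \left(-12 + 4 \left(0 + 1\right)\right) - 436 = \left(-12 + 4 \cdot 1\right) - 436 = \left(-12 + 4\right) - 436 = -8 - 436 = -444$)
$T^{2} = \left(-444\right)^{2} = 197136$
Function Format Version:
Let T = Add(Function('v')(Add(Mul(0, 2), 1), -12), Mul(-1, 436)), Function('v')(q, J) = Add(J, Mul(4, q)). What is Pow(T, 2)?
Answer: 197136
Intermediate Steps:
T = -444 (T = Add(Add(-12, Mul(4, Add(Mul(0, 2), 1))), Mul(-1, 436)) = Add(Add(-12, Mul(4, Add(0, 1))), -436) = Add(Add(-12, Mul(4, 1)), -436) = Add(Add(-12, 4), -436) = Add(-8, -436) = -444)
Pow(T, 2) = Pow(-444, 2) = 197136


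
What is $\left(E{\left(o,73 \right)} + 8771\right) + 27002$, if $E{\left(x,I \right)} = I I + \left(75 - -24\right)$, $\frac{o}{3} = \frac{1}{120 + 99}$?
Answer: $41201$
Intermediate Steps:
$o = \frac{1}{73}$ ($o = \frac{3}{120 + 99} = \frac{3}{219} = 3 \cdot \frac{1}{219} = \frac{1}{73} \approx 0.013699$)
$E{\left(x,I \right)} = 99 + I^{2}$ ($E{\left(x,I \right)} = I^{2} + \left(75 + 24\right) = I^{2} + 99 = 99 + I^{2}$)
$\left(E{\left(o,73 \right)} + 8771\right) + 27002 = \left(\left(99 + 73^{2}\right) + 8771\right) + 27002 = \left(\left(99 + 5329\right) + 8771\right) + 27002 = \left(5428 + 8771\right) + 27002 = 14199 + 27002 = 41201$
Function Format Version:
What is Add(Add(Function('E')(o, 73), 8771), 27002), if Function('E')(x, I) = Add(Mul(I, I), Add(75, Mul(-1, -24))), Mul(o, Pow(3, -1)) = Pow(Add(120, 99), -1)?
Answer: 41201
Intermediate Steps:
o = Rational(1, 73) (o = Mul(3, Pow(Add(120, 99), -1)) = Mul(3, Pow(219, -1)) = Mul(3, Rational(1, 219)) = Rational(1, 73) ≈ 0.013699)
Function('E')(x, I) = Add(99, Pow(I, 2)) (Function('E')(x, I) = Add(Pow(I, 2), Add(75, 24)) = Add(Pow(I, 2), 99) = Add(99, Pow(I, 2)))
Add(Add(Function('E')(o, 73), 8771), 27002) = Add(Add(Add(99, Pow(73, 2)), 8771), 27002) = Add(Add(Add(99, 5329), 8771), 27002) = Add(Add(5428, 8771), 27002) = Add(14199, 27002) = 41201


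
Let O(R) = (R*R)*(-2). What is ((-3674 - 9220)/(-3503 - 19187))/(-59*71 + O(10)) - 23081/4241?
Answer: -54728776492/10055856305 ≈ -5.4425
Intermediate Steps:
O(R) = -2*R² (O(R) = R²*(-2) = -2*R²)
((-3674 - 9220)/(-3503 - 19187))/(-59*71 + O(10)) - 23081/4241 = ((-3674 - 9220)/(-3503 - 19187))/(-59*71 - 2*10²) - 23081/4241 = (-12894/(-22690))/(-4189 - 2*100) - 23081*1/4241 = (-12894*(-1/22690))/(-4189 - 200) - 23081/4241 = (6447/11345)/(-4389) - 23081/4241 = (6447/11345)*(-1/4389) - 23081/4241 = -307/2371105 - 23081/4241 = -54728776492/10055856305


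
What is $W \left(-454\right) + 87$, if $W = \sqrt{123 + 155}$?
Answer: $87 - 454 \sqrt{278} \approx -7482.7$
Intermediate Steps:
$W = \sqrt{278} \approx 16.673$
$W \left(-454\right) + 87 = \sqrt{278} \left(-454\right) + 87 = - 454 \sqrt{278} + 87 = 87 - 454 \sqrt{278}$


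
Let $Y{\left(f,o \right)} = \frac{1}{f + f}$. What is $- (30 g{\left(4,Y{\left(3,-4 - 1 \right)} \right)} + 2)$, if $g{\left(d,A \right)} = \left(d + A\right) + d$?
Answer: $-247$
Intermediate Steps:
$Y{\left(f,o \right)} = \frac{1}{2 f}$
$g{\left(d,A \right)} = A + 2 d$ ($g{\left(d,A \right)} = \left(A + d\right) + d = A + 2 d$)
$- (30 g{\left(4,Y{\left(3,-4 - 1 \right)} \right)} + 2) = - (30 \left(\frac{1}{2 \cdot 3} + 2 \cdot 4\right) + 2) = - (30 \left(\frac{1}{2} \cdot \frac{1}{3} + 8\right) + 2) = - (30 \left(\frac{1}{6} + 8\right) + 2) = - (30 \cdot \frac{49}{6} + 2) = - (245 + 2) = \left(-1\right) 247 = -247$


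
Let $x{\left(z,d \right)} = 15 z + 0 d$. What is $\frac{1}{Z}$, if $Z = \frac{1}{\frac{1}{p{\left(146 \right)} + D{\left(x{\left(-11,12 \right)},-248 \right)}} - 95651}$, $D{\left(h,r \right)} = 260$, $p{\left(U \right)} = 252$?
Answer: $- \frac{48973311}{512} \approx -95651.0$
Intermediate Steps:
$x{\left(z,d \right)} = 15 z$ ($x{\left(z,d \right)} = 15 z + 0 = 15 z$)
$Z = - \frac{512}{48973311}$ ($Z = \frac{1}{\frac{1}{252 + 260} - 95651} = \frac{1}{\frac{1}{512} - 95651} = \frac{1}{- \frac{48973311}{512}} = - \frac{512}{48973311} \approx -1.0455 \cdot 10^{-5}$)
$\frac{1}{Z} = \frac{1}{- \frac{512}{48973311}} = - \frac{48973311}{512}$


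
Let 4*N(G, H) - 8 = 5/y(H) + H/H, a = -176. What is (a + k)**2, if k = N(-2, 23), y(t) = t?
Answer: 15960025/529 ≈ 30170.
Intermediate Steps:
N(G, H) = 9/4 + 5/(4*H) (N(G, H) = 2 + (5/H + H/H)/4 = 2 + (5/H + 1)/4 = 2 + (1 + 5/H)/4 = 2 + (1/4 + 5/(4*H)) = 9/4 + 5/(4*H))
k = 53/23 (k = (1/4)*(5 + 9*23)/23 = (1/4)*(1/23)*(5 + 207) = (1/4)*(1/23)*212 = 53/23 ≈ 2.3043)
(a + k)**2 = (-176 + 53/23)**2 = (-3995/23)**2 = 15960025/529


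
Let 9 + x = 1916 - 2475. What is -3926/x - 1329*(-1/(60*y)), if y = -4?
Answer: 7807/5680 ≈ 1.3745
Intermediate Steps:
x = -568 (x = -9 + (1916 - 2475) = -9 - 559 = -568)
-3926/x - 1329*(-1/(60*y)) = -3926/(-568) - 1329/((4*(-15))*(-4)) = -3926*(-1/568) - 1329/((-60*(-4))) = 1963/284 - 1329/240 = 1963/284 - 1329*1/240 = 1963/284 - 443/80 = 7807/5680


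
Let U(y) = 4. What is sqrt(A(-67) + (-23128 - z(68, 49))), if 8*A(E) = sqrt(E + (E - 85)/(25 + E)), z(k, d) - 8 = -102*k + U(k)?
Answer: sqrt(-114335424 + 462*I*sqrt(231))/84 ≈ 0.0039088 + 127.29*I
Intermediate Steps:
z(k, d) = 12 - 102*k (z(k, d) = 8 + (-102*k + 4) = 8 + (4 - 102*k) = 12 - 102*k)
A(E) = sqrt(E + (-85 + E)/(25 + E))/8 (A(E) = sqrt(E + (E - 85)/(25 + E))/8 = sqrt(E + (-85 + E)/(25 + E))/8)
sqrt(A(-67) + (-23128 - z(68, 49))) = sqrt(sqrt((-85 - 67 - 67*(25 - 67))/(25 - 67))/8 + (-23128 - (12 - 102*68))) = sqrt(sqrt((-85 - 67 - 67*(-42))/(-42))/8 + (-23128 - (12 - 6936))) = sqrt(sqrt(-(-85 - 67 + 2814)/42)/8 + (-23128 - 1*(-6924))) = sqrt(sqrt(-1/42*2662)/8 + (-23128 + 6924)) = sqrt(sqrt(-1331/21)/8 - 16204) = sqrt((11*I*sqrt(231)/21)/8 - 16204) = sqrt(11*I*sqrt(231)/168 - 16204) = sqrt(-16204 + 11*I*sqrt(231)/168)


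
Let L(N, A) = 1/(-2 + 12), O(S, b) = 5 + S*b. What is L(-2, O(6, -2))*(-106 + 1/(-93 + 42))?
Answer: -5407/510 ≈ -10.602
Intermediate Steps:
L(N, A) = 1/10
L(-2, O(6, -2))*(-106 + 1/(-93 + 42)) = (-106 + 1/(-93 + 42))/10 = (-106 + 1/(-51))/10 = (-106 - 1/51)/10 = (1/10)*(-5407/51) = -5407/510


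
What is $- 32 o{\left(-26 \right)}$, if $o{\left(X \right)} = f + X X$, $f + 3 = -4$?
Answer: $-21408$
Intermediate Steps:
$f = -7$ ($f = -3 - 4 = -7$)
$o{\left(X \right)} = -7 + X^{2}$ ($o{\left(X \right)} = -7 + X X = -7 + X^{2}$)
$- 32 o{\left(-26 \right)} = - 32 \left(-7 + \left(-26\right)^{2}\right) = - 32 \left(-7 + 676\right) = \left(-32\right) 669 = -21408$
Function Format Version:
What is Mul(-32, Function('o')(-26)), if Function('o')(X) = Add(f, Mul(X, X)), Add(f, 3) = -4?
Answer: -21408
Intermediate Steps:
f = -7 (f = Add(-3, -4) = -7)
Function('o')(X) = Add(-7, Pow(X, 2)) (Function('o')(X) = Add(-7, Mul(X, X)) = Add(-7, Pow(X, 2)))
Mul(-32, Function('o')(-26)) = Mul(-32, Add(-7, Pow(-26, 2))) = Mul(-32, Add(-7, 676)) = Mul(-32, 669) = -21408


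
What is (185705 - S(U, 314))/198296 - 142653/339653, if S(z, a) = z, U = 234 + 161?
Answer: 17326789071/33675915644 ≈ 0.51452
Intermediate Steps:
U = 395
(185705 - S(U, 314))/198296 - 142653/339653 = (185705 - 1*395)/198296 - 142653/339653 = (185705 - 395)*(1/198296) - 142653*1/339653 = 185310*(1/198296) - 142653/339653 = 92655/99148 - 142653/339653 = 17326789071/33675915644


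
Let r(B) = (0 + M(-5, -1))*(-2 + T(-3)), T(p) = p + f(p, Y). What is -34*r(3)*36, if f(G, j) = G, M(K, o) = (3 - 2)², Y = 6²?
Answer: 9792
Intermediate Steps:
Y = 36
M(K, o) = 1 (M(K, o) = 1² = 1)
T(p) = 2*p (T(p) = p + p = 2*p)
r(B) = -8 (r(B) = (0 + 1)*(-2 + 2*(-3)) = 1*(-2 - 6) = 1*(-8) = -8)
-34*r(3)*36 = -34*(-8)*36 = 272*36 = 9792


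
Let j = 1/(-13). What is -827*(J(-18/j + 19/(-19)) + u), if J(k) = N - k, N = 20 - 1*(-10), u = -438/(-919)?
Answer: 153920413/919 ≈ 1.6749e+5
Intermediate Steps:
u = 438/919 (u = -438*(-1/919) = 438/919 ≈ 0.47660)
j = -1/13 ≈ -0.076923
N = 30 (N = 20 + 10 = 30)
J(k) = 30 - k
-827*(J(-18/j + 19/(-19)) + u) = -827*((30 - (-18/(-1/13) + 19/(-19))) + 438/919) = -827*((30 - (-18*(-13) + 19*(-1/19))) + 438/919) = -827*((30 - (234 - 1)) + 438/919) = -827*((30 - 1*233) + 438/919) = -827*((30 - 233) + 438/919) = -827*(-203 + 438/919) = -827*(-186119/919) = 153920413/919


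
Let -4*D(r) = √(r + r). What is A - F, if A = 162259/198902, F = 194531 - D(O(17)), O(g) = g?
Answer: -38692442703/198902 - √34/4 ≈ -1.9453e+5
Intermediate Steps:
D(r) = -√2*√r/4 (D(r) = -√(r + r)/4 = -√2*√r/4)
F = 194531 + √34/4 (F = 194531 - (-1)*√2*√17/4 = 194531 - (-1)*√34/4 = 194531 + √34/4 ≈ 1.9453e+5)
A = 162259/198902 (A = 162259*(1/198902) = 162259/198902 ≈ 0.81577)
A - F = 162259/198902 - (194531 + √34/4) = 162259/198902 + (-194531 - √34/4) = -38692442703/198902 - √34/4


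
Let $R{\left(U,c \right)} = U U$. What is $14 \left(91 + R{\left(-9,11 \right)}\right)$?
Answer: $2408$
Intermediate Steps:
$R{\left(U,c \right)} = U^{2}$
$14 \left(91 + R{\left(-9,11 \right)}\right) = 14 \left(91 + \left(-9\right)^{2}\right) = 14 \left(91 + 81\right) = 14 \cdot 172 = 2408$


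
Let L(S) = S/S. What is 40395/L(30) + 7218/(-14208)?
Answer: 95654157/2368 ≈ 40395.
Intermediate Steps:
L(S) = 1
40395/L(30) + 7218/(-14208) = 40395/1 + 7218/(-14208) = 40395*1 + 7218*(-1/14208) = 40395 - 1203/2368 = 95654157/2368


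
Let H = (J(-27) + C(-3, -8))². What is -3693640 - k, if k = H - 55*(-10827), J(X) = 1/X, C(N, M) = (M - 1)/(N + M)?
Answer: -378339480949/88209 ≈ -4.2891e+6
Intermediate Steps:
C(N, M) = (-1 + M)/(M + N)
H = 53824/88209 (H = (1/(-27) + (-1 - 8)/(-8 - 3))² = (-1/27 - 9/(-11))² = (-1/27 - 1/11*(-9))² = (-1/27 + 9/11)² = (232/297)² = 53824/88209 ≈ 0.61019)
k = 52527190189/88209 (k = 53824/88209 - 55*(-10827) = 53824/88209 + 595485 = 52527190189/88209 ≈ 5.9549e+5)
-3693640 - k = -3693640 - 1*52527190189/88209 = -3693640 - 52527190189/88209 = -378339480949/88209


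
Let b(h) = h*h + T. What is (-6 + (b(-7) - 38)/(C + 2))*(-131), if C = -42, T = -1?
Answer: 3275/4 ≈ 818.75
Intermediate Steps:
b(h) = -1 + h² (b(h) = h*h - 1 = h² - 1 = -1 + h²)
(-6 + (b(-7) - 38)/(C + 2))*(-131) = (-6 + ((-1 + (-7)²) - 38)/(-42 + 2))*(-131) = (-6 + ((-1 + 49) - 38)/(-40))*(-131) = (-6 + (48 - 38)*(-1/40))*(-131) = (-6 + 10*(-1/40))*(-131) = (-6 - ¼)*(-131) = -25/4*(-131) = 3275/4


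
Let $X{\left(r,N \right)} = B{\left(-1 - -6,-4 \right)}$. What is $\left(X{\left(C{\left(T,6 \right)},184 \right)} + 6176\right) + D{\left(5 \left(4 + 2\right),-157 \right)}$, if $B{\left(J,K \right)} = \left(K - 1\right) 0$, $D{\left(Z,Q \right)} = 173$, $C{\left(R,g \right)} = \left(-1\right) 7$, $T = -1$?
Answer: $6349$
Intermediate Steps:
$C{\left(R,g \right)} = -7$
$B{\left(J,K \right)} = 0$ ($B{\left(J,K \right)} = \left(-1 + K\right) 0 = 0$)
$X{\left(r,N \right)} = 0$
$\left(X{\left(C{\left(T,6 \right)},184 \right)} + 6176\right) + D{\left(5 \left(4 + 2\right),-157 \right)} = \left(0 + 6176\right) + 173 = 6176 + 173 = 6349$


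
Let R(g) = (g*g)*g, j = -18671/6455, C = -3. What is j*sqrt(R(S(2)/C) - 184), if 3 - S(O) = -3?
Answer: -149368*I*sqrt(3)/6455 ≈ -40.079*I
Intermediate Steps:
S(O) = 6 (S(O) = 3 - 1*(-3) = 3 + 3 = 6)
j = -18671/6455 (j = -18671*1/6455 = -18671/6455 ≈ -2.8925)
R(g) = g**3 (R(g) = g**2*g = g**3)
j*sqrt(R(S(2)/C) - 184) = -18671*sqrt((6/(-3))**3 - 184)/6455 = -18671*sqrt((6*(-1/3))**3 - 184)/6455 = -18671*sqrt((-2)**3 - 184)/6455 = -18671*sqrt(-8 - 184)/6455 = -149368*I*sqrt(3)/6455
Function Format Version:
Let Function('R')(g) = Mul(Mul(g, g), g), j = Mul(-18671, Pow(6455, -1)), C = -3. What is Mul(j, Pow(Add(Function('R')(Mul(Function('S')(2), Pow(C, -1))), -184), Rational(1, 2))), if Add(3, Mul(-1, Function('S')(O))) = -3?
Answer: Mul(Rational(-149368, 6455), I, Pow(3, Rational(1, 2))) ≈ Mul(-40.079, I)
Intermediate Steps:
Function('S')(O) = 6 (Function('S')(O) = Add(3, Mul(-1, -3)) = Add(3, 3) = 6)
j = Rational(-18671, 6455) (j = Mul(-18671, Rational(1, 6455)) = Rational(-18671, 6455) ≈ -2.8925)
Function('R')(g) = Pow(g, 3) (Function('R')(g) = Mul(Pow(g, 2), g) = Pow(g, 3))
Mul(j, Pow(Add(Function('R')(Mul(Function('S')(2), Pow(C, -1))), -184), Rational(1, 2))) = Mul(Rational(-18671, 6455), Pow(Add(Pow(Mul(6, Pow(-3, -1)), 3), -184), Rational(1, 2))) = Mul(Rational(-18671, 6455), Pow(Add(Pow(Mul(6, Rational(-1, 3)), 3), -184), Rational(1, 2))) = Mul(Rational(-18671, 6455), Pow(Add(Pow(-2, 3), -184), Rational(1, 2))) = Mul(Rational(-18671, 6455), Pow(Add(-8, -184), Rational(1, 2))) = Mul(Rational(-18671, 6455), Pow(-192, Rational(1, 2))) = Mul(Rational(-18671, 6455), Mul(8, I, Pow(3, Rational(1, 2)))) = Mul(Rational(-149368, 6455), I, Pow(3, Rational(1, 2)))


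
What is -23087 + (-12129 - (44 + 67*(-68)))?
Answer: -30704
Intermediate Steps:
-23087 + (-12129 - (44 + 67*(-68))) = -23087 + (-12129 - (44 - 4556)) = -23087 + (-12129 - 1*(-4512)) = -23087 + (-12129 + 4512) = -23087 - 7617 = -30704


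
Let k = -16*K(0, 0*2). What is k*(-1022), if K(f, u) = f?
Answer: 0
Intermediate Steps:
k = 0 (k = -16*0 = 0)
k*(-1022) = 0*(-1022) = 0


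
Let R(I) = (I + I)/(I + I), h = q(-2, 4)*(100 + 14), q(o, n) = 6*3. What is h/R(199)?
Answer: 2052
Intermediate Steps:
q(o, n) = 18
h = 2052 (h = 18*(100 + 14) = 18*114 = 2052)
R(I) = 1 (R(I) = (2*I)/((2*I)) = (2*I)*(1/(2*I)) = 1)
h/R(199) = 2052/1 = 2052*1 = 2052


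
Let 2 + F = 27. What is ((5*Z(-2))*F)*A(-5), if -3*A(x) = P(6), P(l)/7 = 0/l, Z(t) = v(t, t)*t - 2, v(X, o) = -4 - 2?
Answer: 0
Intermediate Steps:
F = 25 (F = -2 + 27 = 25)
v(X, o) = -6
Z(t) = -2 - 6*t (Z(t) = -6*t - 2 = -2 - 6*t)
P(l) = 0 (P(l) = 7*(0/l) = 7*0 = 0)
A(x) = 0 (A(x) = -⅓*0 = 0)
((5*Z(-2))*F)*A(-5) = ((5*(-2 - 6*(-2)))*25)*0 = ((5*(-2 + 12))*25)*0 = ((5*10)*25)*0 = (50*25)*0 = 1250*0 = 0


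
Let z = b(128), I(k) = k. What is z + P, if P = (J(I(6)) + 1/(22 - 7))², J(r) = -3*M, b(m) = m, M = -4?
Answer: 61561/225 ≈ 273.60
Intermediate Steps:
J(r) = 12 (J(r) = -3*(-4) = 12)
z = 128
P = 32761/225 (P = (12 + 1/(22 - 7))² = (12 + 1/15)² = (181/15)² = 32761/225 ≈ 145.60)
z + P = 128 + 32761/225 = 61561/225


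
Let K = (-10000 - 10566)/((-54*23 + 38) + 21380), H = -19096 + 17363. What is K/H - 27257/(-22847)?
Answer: 36673503633/30724828376 ≈ 1.1936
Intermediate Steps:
H = -1733
K = -791/776 (K = -20566/((-1242 + 38) + 21380) = -20566/(-1204 + 21380) = -20566/20176 = -20566*1/20176 = -791/776 ≈ -1.0193)
K/H - 27257/(-22847) = -791/776/(-1733) - 27257/(-22847) = -791/776*(-1/1733) - 27257*(-1/22847) = 791/1344808 + 27257/22847 = 36673503633/30724828376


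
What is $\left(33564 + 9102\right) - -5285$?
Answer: $47951$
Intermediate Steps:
$\left(33564 + 9102\right) - -5285 = 42666 + \left(-10180 + 15465\right) = 42666 + 5285 = 47951$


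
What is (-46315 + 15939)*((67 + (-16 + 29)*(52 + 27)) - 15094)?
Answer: 425264000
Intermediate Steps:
(-46315 + 15939)*((67 + (-16 + 29)*(52 + 27)) - 15094) = -30376*((67 + 13*79) - 15094) = -30376*((67 + 1027) - 15094) = -30376*(1094 - 15094) = -30376*(-14000) = 425264000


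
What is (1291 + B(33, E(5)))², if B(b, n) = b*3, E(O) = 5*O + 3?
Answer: 1932100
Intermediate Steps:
E(O) = 3 + 5*O
B(b, n) = 3*b
(1291 + B(33, E(5)))² = (1291 + 3*33)² = (1291 + 99)² = 1390² = 1932100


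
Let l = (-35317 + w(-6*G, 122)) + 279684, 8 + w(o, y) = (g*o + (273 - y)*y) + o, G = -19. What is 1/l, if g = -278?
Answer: 1/231203 ≈ 4.3252e-6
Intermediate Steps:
w(o, y) = -8 - 277*o + y*(273 - y) (w(o, y) = -8 + ((-278*o + (273 - y)*y) + o) = -8 + ((-278*o + y*(273 - y)) + o) = -8 + (-277*o + y*(273 - y)) = -8 - 277*o + y*(273 - y))
l = 231203 (l = (-35317 + (-8 - 1*122**2 - (-1662)*(-19) + 273*122)) + 279684 = (-35317 + (-8 - 1*14884 - 277*114 + 33306)) + 279684 = (-35317 + (-8 - 14884 - 31578 + 33306)) + 279684 = (-35317 - 13164) + 279684 = -48481 + 279684 = 231203)
1/l = 1/231203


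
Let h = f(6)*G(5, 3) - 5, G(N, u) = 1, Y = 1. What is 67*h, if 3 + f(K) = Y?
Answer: -469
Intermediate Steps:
f(K) = -2 (f(K) = -3 + 1 = -2)
h = -7 (h = -2*1 - 5 = -2 - 5 = -7)
67*h = 67*(-7) = -469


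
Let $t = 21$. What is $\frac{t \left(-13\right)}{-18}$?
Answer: $\frac{91}{6} \approx 15.167$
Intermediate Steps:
$\frac{t \left(-13\right)}{-18} = \frac{21 \left(-13\right)}{-18} = \left(-273\right) \left(- \frac{1}{18}\right) = \frac{91}{6}$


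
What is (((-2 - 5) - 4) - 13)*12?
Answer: -288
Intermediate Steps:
(((-2 - 5) - 4) - 13)*12 = ((-7 - 4) - 13)*12 = (-11 - 13)*12 = -24*12 = -288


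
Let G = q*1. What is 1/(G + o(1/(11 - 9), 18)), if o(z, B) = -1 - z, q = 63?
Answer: 2/123 ≈ 0.016260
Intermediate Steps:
G = 63 (G = 63*1 = 63)
1/(G + o(1/(11 - 9), 18)) = 1/(63 + (-1 - 1/(11 - 9))) = 1/(63 + (-1 - 1/2)) = 1/(63 + (-1 - 1*½)) = 1/(63 + (-1 - ½)) = 1/(63 - 3/2) = 1/(123/2) = 2/123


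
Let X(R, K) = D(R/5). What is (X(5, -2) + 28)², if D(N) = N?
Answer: 841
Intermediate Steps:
X(R, K) = R/5
(X(5, -2) + 28)² = ((⅕)*5 + 28)² = (1 + 28)² = 29² = 841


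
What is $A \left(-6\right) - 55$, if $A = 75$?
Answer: $-505$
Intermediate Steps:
$A \left(-6\right) - 55 = 75 \left(-6\right) - 55 = -450 - 55 = -505$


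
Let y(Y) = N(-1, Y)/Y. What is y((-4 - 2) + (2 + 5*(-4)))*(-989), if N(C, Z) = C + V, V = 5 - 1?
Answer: 989/8 ≈ 123.63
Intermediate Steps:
V = 4
N(C, Z) = 4 + C (N(C, Z) = C + 4 = 4 + C)
y(Y) = 3/Y (y(Y) = (4 - 1)/Y = 3/Y)
y((-4 - 2) + (2 + 5*(-4)))*(-989) = (3/((-4 - 2) + (2 + 5*(-4))))*(-989) = (3/(-6 + (2 - 20)))*(-989) = (3/(-6 - 18))*(-989) = (3/(-24))*(-989) = (3*(-1/24))*(-989) = -⅛*(-989) = 989/8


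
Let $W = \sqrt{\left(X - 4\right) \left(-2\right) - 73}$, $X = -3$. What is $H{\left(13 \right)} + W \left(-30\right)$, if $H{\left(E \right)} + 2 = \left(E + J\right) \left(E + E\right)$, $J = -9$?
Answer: $102 - 30 i \sqrt{59} \approx 102.0 - 230.43 i$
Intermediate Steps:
$H{\left(E \right)} = -2 + 2 E \left(-9 + E\right)$ ($H{\left(E \right)} = -2 + \left(E - 9\right) \left(E + E\right) = -2 + \left(-9 + E\right) 2 E = -2 + 2 E \left(-9 + E\right)$)
$W = i \sqrt{59}$ ($W = \sqrt{\left(-3 - 4\right) \left(-2\right) - 73} = \sqrt{\left(-7\right) \left(-2\right) - 73} = \sqrt{14 - 73} = \sqrt{-59} = i \sqrt{59} \approx 7.6811 i$)
$H{\left(13 \right)} + W \left(-30\right) = \left(-2 - 234 + 2 \cdot 13^{2}\right) + i \sqrt{59} \left(-30\right) = \left(-2 - 234 + 2 \cdot 169\right) - 30 i \sqrt{59} = \left(-2 - 234 + 338\right) - 30 i \sqrt{59} = 102 - 30 i \sqrt{59}$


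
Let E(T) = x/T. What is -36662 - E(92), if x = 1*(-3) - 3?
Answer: -1686449/46 ≈ -36662.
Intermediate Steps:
x = -6 (x = -3 - 3 = -6)
E(T) = -6/T
-36662 - E(92) = -36662 - (-6)/92 = -36662 - 1*(-3/46) = -36662 + 3/46 = -1686449/46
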